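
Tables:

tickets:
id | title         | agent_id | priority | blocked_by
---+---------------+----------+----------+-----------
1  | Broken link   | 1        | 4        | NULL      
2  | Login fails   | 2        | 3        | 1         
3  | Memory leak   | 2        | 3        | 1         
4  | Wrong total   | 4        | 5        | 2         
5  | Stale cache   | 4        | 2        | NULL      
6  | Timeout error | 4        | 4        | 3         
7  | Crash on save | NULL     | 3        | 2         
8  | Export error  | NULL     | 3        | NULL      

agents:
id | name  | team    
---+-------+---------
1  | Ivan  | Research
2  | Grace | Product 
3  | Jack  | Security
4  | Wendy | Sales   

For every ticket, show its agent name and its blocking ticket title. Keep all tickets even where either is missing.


Two LEFT JOINs from the same base table tickets: one to agents via agent_id, one to tickets itself via blocked_by. Both are LEFT so every ticket is preserved.
Match against agents:
  - ticket 1 (Broken link): agent_id=1 -> matches Ivan
  - ticket 2 (Login fails): agent_id=2 -> matches Grace
  - ticket 3 (Memory leak): agent_id=2 -> matches Grace
  - ticket 4 (Wrong total): agent_id=4 -> matches Wendy
  - ticket 5 (Stale cache): agent_id=4 -> matches Wendy
  - ticket 6 (Timeout error): agent_id=4 -> matches Wendy
  - ticket 7 (Crash on save): agent_id=NULL, no match -> kept with NULL
  - ticket 8 (Export error): agent_id=NULL, no match -> kept with NULL
Match against tickets (self):
  - ticket 1 (Broken link): blocked_by=NULL -> NULL
  - ticket 2 (Login fails): blocked_by=1 -> Broken link
  - ticket 3 (Memory leak): blocked_by=1 -> Broken link
  - ticket 4 (Wrong total): blocked_by=2 -> Login fails
  - ticket 5 (Stale cache): blocked_by=NULL -> NULL
  - ticket 6 (Timeout error): blocked_by=3 -> Memory leak
  - ticket 7 (Crash on save): blocked_by=2 -> Login fails
  - ticket 8 (Export error): blocked_by=NULL -> NULL

SQL:
SELECT a.title, b.name AS agent, c.title AS blocked_by
FROM tickets a
LEFT JOIN agents b ON a.agent_id = b.id
LEFT JOIN tickets c ON a.blocked_by = c.id

Result:
title         | agent | blocked_by 
--------------+-------+------------
Broken link   | Ivan  | NULL       
Login fails   | Grace | Broken link
Memory leak   | Grace | Broken link
Wrong total   | Wendy | Login fails
Stale cache   | Wendy | NULL       
Timeout error | Wendy | Memory leak
Crash on save | NULL  | Login fails
Export error  | NULL  | NULL       


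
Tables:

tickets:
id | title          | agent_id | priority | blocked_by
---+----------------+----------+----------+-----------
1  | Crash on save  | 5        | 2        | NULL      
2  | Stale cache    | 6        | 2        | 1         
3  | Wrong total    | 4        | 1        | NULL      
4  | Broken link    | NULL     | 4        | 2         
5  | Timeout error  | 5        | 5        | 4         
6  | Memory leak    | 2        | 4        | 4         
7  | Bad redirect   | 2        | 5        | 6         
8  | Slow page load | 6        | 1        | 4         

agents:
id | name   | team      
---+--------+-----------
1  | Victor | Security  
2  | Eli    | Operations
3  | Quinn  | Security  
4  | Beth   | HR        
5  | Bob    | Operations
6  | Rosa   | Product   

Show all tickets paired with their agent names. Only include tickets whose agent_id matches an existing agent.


INNER JOIN keeps only tickets rows whose agent_id matches an id in agents. Walk through each ticket:
  - ticket 1 (Crash on save): agent_id=5 -> matches Bob
  - ticket 2 (Stale cache): agent_id=6 -> matches Rosa
  - ticket 3 (Wrong total): agent_id=4 -> matches Beth
  - ticket 4 (Broken link): agent_id=NULL, no match -> dropped
  - ticket 5 (Timeout error): agent_id=5 -> matches Bob
  - ticket 6 (Memory leak): agent_id=2 -> matches Eli
  - ticket 7 (Bad redirect): agent_id=2 -> matches Eli
  - ticket 8 (Slow page load): agent_id=6 -> matches Rosa
So 1 of 8 rows is dropped.

SQL:
SELECT a.title, b.name AS agent
FROM tickets a
INNER JOIN agents b ON a.agent_id = b.id

Result:
title          | agent
---------------+------
Crash on save  | Bob  
Stale cache    | Rosa 
Wrong total    | Beth 
Timeout error  | Bob  
Memory leak    | Eli  
Bad redirect   | Eli  
Slow page load | Rosa 


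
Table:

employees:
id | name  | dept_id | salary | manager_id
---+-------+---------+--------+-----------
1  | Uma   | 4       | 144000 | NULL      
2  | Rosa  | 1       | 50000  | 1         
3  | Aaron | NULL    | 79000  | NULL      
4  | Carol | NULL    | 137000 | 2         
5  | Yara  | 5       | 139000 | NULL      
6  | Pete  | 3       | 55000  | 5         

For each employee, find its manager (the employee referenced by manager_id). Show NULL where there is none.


This is a self-join: employees is joined to a second copy of itself, matching each row's manager_id to another row's id. Use LEFT JOIN so rows with manager_id=NULL are kept.
  - employee 1 (Uma): manager_id=NULL -> NULL
  - employee 2 (Rosa): manager_id=1 -> Uma
  - employee 3 (Aaron): manager_id=NULL -> NULL
  - employee 4 (Carol): manager_id=2 -> Rosa
  - employee 5 (Yara): manager_id=NULL -> NULL
  - employee 6 (Pete): manager_id=5 -> Yara

SQL:
SELECT a.name AS item, b.name AS manager
FROM employees a
LEFT JOIN employees b ON a.manager_id = b.id

Result:
item  | manager
------+--------
Uma   | NULL   
Rosa  | Uma    
Aaron | NULL   
Carol | Rosa   
Yara  | NULL   
Pete  | Yara   


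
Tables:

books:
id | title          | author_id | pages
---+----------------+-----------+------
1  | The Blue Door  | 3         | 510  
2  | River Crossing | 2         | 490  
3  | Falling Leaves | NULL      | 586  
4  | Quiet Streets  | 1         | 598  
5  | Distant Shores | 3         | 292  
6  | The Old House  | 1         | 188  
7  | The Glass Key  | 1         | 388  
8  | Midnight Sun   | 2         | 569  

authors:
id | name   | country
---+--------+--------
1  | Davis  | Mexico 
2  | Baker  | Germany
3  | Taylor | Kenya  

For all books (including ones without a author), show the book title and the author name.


LEFT JOIN keeps every row from books (the left table); where author_id has no match in authors, the author columns become NULL. Walk through each book:
  - book 1 (The Blue Door): author_id=3 -> matches Taylor
  - book 2 (River Crossing): author_id=2 -> matches Baker
  - book 3 (Falling Leaves): author_id=NULL, no match -> kept with NULL
  - book 4 (Quiet Streets): author_id=1 -> matches Davis
  - book 5 (Distant Shores): author_id=3 -> matches Taylor
  - book 6 (The Old House): author_id=1 -> matches Davis
  - book 7 (The Glass Key): author_id=1 -> matches Davis
  - book 8 (Midnight Sun): author_id=2 -> matches Baker
All 8 rows appear; 1 has NULL author.

SQL:
SELECT a.title, b.name AS author
FROM books a
LEFT JOIN authors b ON a.author_id = b.id

Result:
title          | author
---------------+-------
The Blue Door  | Taylor
River Crossing | Baker 
Falling Leaves | NULL  
Quiet Streets  | Davis 
Distant Shores | Taylor
The Old House  | Davis 
The Glass Key  | Davis 
Midnight Sun   | Baker 


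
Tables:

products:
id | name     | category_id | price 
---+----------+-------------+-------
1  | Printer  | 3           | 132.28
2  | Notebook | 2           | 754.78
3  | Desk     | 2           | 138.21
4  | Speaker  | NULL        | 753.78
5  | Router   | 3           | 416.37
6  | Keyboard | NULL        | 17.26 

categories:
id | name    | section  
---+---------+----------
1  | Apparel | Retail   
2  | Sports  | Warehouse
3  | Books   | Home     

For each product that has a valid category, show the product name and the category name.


INNER JOIN keeps only products rows whose category_id matches an id in categories. Walk through each product:
  - product 1 (Printer): category_id=3 -> matches Books
  - product 2 (Notebook): category_id=2 -> matches Sports
  - product 3 (Desk): category_id=2 -> matches Sports
  - product 4 (Speaker): category_id=NULL, no match -> dropped
  - product 5 (Router): category_id=3 -> matches Books
  - product 6 (Keyboard): category_id=NULL, no match -> dropped
So 2 of 6 rows are dropped.

SQL:
SELECT a.name, b.name AS category
FROM products a
INNER JOIN categories b ON a.category_id = b.id

Result:
name     | category
---------+---------
Printer  | Books   
Notebook | Sports  
Desk     | Sports  
Router   | Books   


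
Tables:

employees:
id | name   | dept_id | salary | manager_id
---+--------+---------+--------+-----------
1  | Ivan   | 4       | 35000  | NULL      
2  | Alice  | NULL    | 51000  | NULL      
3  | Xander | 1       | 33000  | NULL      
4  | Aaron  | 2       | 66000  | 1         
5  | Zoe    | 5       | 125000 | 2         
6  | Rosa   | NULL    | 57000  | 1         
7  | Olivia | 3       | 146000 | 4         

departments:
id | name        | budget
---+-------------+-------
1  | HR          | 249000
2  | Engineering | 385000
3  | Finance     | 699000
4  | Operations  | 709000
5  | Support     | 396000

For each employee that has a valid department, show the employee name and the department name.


INNER JOIN keeps only employees rows whose dept_id matches an id in departments. Walk through each employee:
  - employee 1 (Ivan): dept_id=4 -> matches Operations
  - employee 2 (Alice): dept_id=NULL, no match -> dropped
  - employee 3 (Xander): dept_id=1 -> matches HR
  - employee 4 (Aaron): dept_id=2 -> matches Engineering
  - employee 5 (Zoe): dept_id=5 -> matches Support
  - employee 6 (Rosa): dept_id=NULL, no match -> dropped
  - employee 7 (Olivia): dept_id=3 -> matches Finance
So 2 of 7 rows are dropped.

SQL:
SELECT a.name, b.name AS department
FROM employees a
INNER JOIN departments b ON a.dept_id = b.id

Result:
name   | department 
-------+------------
Ivan   | Operations 
Xander | HR         
Aaron  | Engineering
Zoe    | Support    
Olivia | Finance    


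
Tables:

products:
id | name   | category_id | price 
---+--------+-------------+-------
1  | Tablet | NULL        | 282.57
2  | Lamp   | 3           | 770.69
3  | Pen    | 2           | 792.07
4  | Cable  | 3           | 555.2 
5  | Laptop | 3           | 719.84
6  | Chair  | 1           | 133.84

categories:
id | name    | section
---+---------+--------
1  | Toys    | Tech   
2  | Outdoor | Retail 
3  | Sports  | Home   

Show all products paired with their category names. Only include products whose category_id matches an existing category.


INNER JOIN keeps only products rows whose category_id matches an id in categories. Walk through each product:
  - product 1 (Tablet): category_id=NULL, no match -> dropped
  - product 2 (Lamp): category_id=3 -> matches Sports
  - product 3 (Pen): category_id=2 -> matches Outdoor
  - product 4 (Cable): category_id=3 -> matches Sports
  - product 5 (Laptop): category_id=3 -> matches Sports
  - product 6 (Chair): category_id=1 -> matches Toys
So 1 of 6 rows is dropped.

SQL:
SELECT a.name, b.name AS category
FROM products a
INNER JOIN categories b ON a.category_id = b.id

Result:
name   | category
-------+---------
Lamp   | Sports  
Pen    | Outdoor 
Cable  | Sports  
Laptop | Sports  
Chair  | Toys    


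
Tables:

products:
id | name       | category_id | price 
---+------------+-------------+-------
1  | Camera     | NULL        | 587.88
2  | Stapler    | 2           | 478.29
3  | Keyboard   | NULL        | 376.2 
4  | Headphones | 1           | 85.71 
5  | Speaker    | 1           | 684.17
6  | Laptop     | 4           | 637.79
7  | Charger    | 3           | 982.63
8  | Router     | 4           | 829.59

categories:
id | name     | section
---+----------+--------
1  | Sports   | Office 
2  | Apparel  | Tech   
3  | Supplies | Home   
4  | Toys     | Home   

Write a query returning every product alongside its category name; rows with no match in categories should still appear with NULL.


LEFT JOIN keeps every row from products (the left table); where category_id has no match in categories, the category columns become NULL. Walk through each product:
  - product 1 (Camera): category_id=NULL, no match -> kept with NULL
  - product 2 (Stapler): category_id=2 -> matches Apparel
  - product 3 (Keyboard): category_id=NULL, no match -> kept with NULL
  - product 4 (Headphones): category_id=1 -> matches Sports
  - product 5 (Speaker): category_id=1 -> matches Sports
  - product 6 (Laptop): category_id=4 -> matches Toys
  - product 7 (Charger): category_id=3 -> matches Supplies
  - product 8 (Router): category_id=4 -> matches Toys
All 8 rows appear; 2 have NULL category.

SQL:
SELECT a.name, b.name AS category
FROM products a
LEFT JOIN categories b ON a.category_id = b.id

Result:
name       | category
-----------+---------
Camera     | NULL    
Stapler    | Apparel 
Keyboard   | NULL    
Headphones | Sports  
Speaker    | Sports  
Laptop     | Toys    
Charger    | Supplies
Router     | Toys    


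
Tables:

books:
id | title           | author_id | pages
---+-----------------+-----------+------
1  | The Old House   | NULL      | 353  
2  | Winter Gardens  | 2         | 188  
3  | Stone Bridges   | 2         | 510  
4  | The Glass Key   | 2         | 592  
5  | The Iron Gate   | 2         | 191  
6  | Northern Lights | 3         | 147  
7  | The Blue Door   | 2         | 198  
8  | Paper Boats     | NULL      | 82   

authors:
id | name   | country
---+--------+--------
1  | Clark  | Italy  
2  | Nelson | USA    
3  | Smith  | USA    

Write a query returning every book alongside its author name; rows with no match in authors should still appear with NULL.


LEFT JOIN keeps every row from books (the left table); where author_id has no match in authors, the author columns become NULL. Walk through each book:
  - book 1 (The Old House): author_id=NULL, no match -> kept with NULL
  - book 2 (Winter Gardens): author_id=2 -> matches Nelson
  - book 3 (Stone Bridges): author_id=2 -> matches Nelson
  - book 4 (The Glass Key): author_id=2 -> matches Nelson
  - book 5 (The Iron Gate): author_id=2 -> matches Nelson
  - book 6 (Northern Lights): author_id=3 -> matches Smith
  - book 7 (The Blue Door): author_id=2 -> matches Nelson
  - book 8 (Paper Boats): author_id=NULL, no match -> kept with NULL
All 8 rows appear; 2 have NULL author.

SQL:
SELECT a.title, b.name AS author
FROM books a
LEFT JOIN authors b ON a.author_id = b.id

Result:
title           | author
----------------+-------
The Old House   | NULL  
Winter Gardens  | Nelson
Stone Bridges   | Nelson
The Glass Key   | Nelson
The Iron Gate   | Nelson
Northern Lights | Smith 
The Blue Door   | Nelson
Paper Boats     | NULL  


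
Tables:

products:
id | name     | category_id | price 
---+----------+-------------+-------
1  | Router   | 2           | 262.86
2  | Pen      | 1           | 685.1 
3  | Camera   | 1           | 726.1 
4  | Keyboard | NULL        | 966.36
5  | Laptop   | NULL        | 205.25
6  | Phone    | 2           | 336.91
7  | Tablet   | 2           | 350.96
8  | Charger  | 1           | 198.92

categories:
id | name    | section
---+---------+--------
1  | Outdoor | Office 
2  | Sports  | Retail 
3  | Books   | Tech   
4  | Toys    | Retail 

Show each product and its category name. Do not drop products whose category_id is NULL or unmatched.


LEFT JOIN keeps every row from products (the left table); where category_id has no match in categories, the category columns become NULL. Walk through each product:
  - product 1 (Router): category_id=2 -> matches Sports
  - product 2 (Pen): category_id=1 -> matches Outdoor
  - product 3 (Camera): category_id=1 -> matches Outdoor
  - product 4 (Keyboard): category_id=NULL, no match -> kept with NULL
  - product 5 (Laptop): category_id=NULL, no match -> kept with NULL
  - product 6 (Phone): category_id=2 -> matches Sports
  - product 7 (Tablet): category_id=2 -> matches Sports
  - product 8 (Charger): category_id=1 -> matches Outdoor
All 8 rows appear; 2 have NULL category.

SQL:
SELECT a.name, b.name AS category
FROM products a
LEFT JOIN categories b ON a.category_id = b.id

Result:
name     | category
---------+---------
Router   | Sports  
Pen      | Outdoor 
Camera   | Outdoor 
Keyboard | NULL    
Laptop   | NULL    
Phone    | Sports  
Tablet   | Sports  
Charger  | Outdoor 


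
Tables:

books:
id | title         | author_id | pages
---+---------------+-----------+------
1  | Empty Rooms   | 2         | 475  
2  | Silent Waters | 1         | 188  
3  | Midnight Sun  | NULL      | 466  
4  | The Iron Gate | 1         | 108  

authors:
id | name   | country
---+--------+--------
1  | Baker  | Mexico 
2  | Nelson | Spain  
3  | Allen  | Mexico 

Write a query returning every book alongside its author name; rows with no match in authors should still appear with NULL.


LEFT JOIN keeps every row from books (the left table); where author_id has no match in authors, the author columns become NULL. Walk through each book:
  - book 1 (Empty Rooms): author_id=2 -> matches Nelson
  - book 2 (Silent Waters): author_id=1 -> matches Baker
  - book 3 (Midnight Sun): author_id=NULL, no match -> kept with NULL
  - book 4 (The Iron Gate): author_id=1 -> matches Baker
All 4 rows appear; 1 has NULL author.

SQL:
SELECT a.title, b.name AS author
FROM books a
LEFT JOIN authors b ON a.author_id = b.id

Result:
title         | author
--------------+-------
Empty Rooms   | Nelson
Silent Waters | Baker 
Midnight Sun  | NULL  
The Iron Gate | Baker 


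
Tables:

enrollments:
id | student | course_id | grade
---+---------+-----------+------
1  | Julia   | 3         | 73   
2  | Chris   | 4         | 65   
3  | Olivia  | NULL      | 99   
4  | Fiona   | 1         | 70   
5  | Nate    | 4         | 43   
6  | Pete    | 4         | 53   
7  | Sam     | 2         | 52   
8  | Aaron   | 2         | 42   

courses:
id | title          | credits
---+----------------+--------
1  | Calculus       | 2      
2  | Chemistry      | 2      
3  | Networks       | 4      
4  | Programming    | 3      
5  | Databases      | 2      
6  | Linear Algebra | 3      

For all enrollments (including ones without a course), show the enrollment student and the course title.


LEFT JOIN keeps every row from enrollments (the left table); where course_id has no match in courses, the course columns become NULL. Walk through each enrollment:
  - enrollment 1 (Julia): course_id=3 -> matches Networks
  - enrollment 2 (Chris): course_id=4 -> matches Programming
  - enrollment 3 (Olivia): course_id=NULL, no match -> kept with NULL
  - enrollment 4 (Fiona): course_id=1 -> matches Calculus
  - enrollment 5 (Nate): course_id=4 -> matches Programming
  - enrollment 6 (Pete): course_id=4 -> matches Programming
  - enrollment 7 (Sam): course_id=2 -> matches Chemistry
  - enrollment 8 (Aaron): course_id=2 -> matches Chemistry
All 8 rows appear; 1 has NULL course.

SQL:
SELECT a.student, b.title AS course
FROM enrollments a
LEFT JOIN courses b ON a.course_id = b.id

Result:
student | course     
--------+------------
Julia   | Networks   
Chris   | Programming
Olivia  | NULL       
Fiona   | Calculus   
Nate    | Programming
Pete    | Programming
Sam     | Chemistry  
Aaron   | Chemistry  


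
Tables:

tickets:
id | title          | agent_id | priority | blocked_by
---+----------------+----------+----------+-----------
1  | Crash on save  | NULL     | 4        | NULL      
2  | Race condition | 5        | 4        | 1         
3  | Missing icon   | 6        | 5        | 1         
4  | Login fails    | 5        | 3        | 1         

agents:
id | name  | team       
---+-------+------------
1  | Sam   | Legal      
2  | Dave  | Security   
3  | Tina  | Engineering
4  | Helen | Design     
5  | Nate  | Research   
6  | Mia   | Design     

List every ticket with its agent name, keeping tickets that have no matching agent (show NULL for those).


LEFT JOIN keeps every row from tickets (the left table); where agent_id has no match in agents, the agent columns become NULL. Walk through each ticket:
  - ticket 1 (Crash on save): agent_id=NULL, no match -> kept with NULL
  - ticket 2 (Race condition): agent_id=5 -> matches Nate
  - ticket 3 (Missing icon): agent_id=6 -> matches Mia
  - ticket 4 (Login fails): agent_id=5 -> matches Nate
All 4 rows appear; 1 has NULL agent.

SQL:
SELECT a.title, b.name AS agent
FROM tickets a
LEFT JOIN agents b ON a.agent_id = b.id

Result:
title          | agent
---------------+------
Crash on save  | NULL 
Race condition | Nate 
Missing icon   | Mia  
Login fails    | Nate 


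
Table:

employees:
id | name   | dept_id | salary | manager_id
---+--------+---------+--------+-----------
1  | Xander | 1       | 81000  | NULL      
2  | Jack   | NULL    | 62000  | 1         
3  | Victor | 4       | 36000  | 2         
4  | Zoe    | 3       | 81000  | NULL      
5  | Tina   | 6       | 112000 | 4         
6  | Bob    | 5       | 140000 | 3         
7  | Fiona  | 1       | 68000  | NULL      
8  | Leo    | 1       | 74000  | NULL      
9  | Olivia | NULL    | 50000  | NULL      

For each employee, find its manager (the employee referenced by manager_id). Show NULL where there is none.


This is a self-join: employees is joined to a second copy of itself, matching each row's manager_id to another row's id. Use LEFT JOIN so rows with manager_id=NULL are kept.
  - employee 1 (Xander): manager_id=NULL -> NULL
  - employee 2 (Jack): manager_id=1 -> Xander
  - employee 3 (Victor): manager_id=2 -> Jack
  - employee 4 (Zoe): manager_id=NULL -> NULL
  - employee 5 (Tina): manager_id=4 -> Zoe
  - employee 6 (Bob): manager_id=3 -> Victor
  - employee 7 (Fiona): manager_id=NULL -> NULL
  - employee 8 (Leo): manager_id=NULL -> NULL
  - employee 9 (Olivia): manager_id=NULL -> NULL

SQL:
SELECT a.name AS item, b.name AS manager
FROM employees a
LEFT JOIN employees b ON a.manager_id = b.id

Result:
item   | manager
-------+--------
Xander | NULL   
Jack   | Xander 
Victor | Jack   
Zoe    | NULL   
Tina   | Zoe    
Bob    | Victor 
Fiona  | NULL   
Leo    | NULL   
Olivia | NULL   


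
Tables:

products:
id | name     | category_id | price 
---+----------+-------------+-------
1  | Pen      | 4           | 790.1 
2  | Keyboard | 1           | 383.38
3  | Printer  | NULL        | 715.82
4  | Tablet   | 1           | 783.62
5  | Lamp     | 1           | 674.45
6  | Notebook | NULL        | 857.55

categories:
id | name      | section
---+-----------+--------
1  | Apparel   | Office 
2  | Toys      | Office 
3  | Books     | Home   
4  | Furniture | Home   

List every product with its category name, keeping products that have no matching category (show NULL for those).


LEFT JOIN keeps every row from products (the left table); where category_id has no match in categories, the category columns become NULL. Walk through each product:
  - product 1 (Pen): category_id=4 -> matches Furniture
  - product 2 (Keyboard): category_id=1 -> matches Apparel
  - product 3 (Printer): category_id=NULL, no match -> kept with NULL
  - product 4 (Tablet): category_id=1 -> matches Apparel
  - product 5 (Lamp): category_id=1 -> matches Apparel
  - product 6 (Notebook): category_id=NULL, no match -> kept with NULL
All 6 rows appear; 2 have NULL category.

SQL:
SELECT a.name, b.name AS category
FROM products a
LEFT JOIN categories b ON a.category_id = b.id

Result:
name     | category 
---------+----------
Pen      | Furniture
Keyboard | Apparel  
Printer  | NULL     
Tablet   | Apparel  
Lamp     | Apparel  
Notebook | NULL     


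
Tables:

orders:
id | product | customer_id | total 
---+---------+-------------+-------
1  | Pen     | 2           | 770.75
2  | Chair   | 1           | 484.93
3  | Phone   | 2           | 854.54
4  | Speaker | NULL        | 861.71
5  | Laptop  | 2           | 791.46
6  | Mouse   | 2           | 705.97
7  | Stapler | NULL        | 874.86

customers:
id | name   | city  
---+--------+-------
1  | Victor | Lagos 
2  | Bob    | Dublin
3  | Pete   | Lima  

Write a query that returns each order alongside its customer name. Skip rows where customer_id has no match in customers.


INNER JOIN keeps only orders rows whose customer_id matches an id in customers. Walk through each order:
  - order 1 (Pen): customer_id=2 -> matches Bob
  - order 2 (Chair): customer_id=1 -> matches Victor
  - order 3 (Phone): customer_id=2 -> matches Bob
  - order 4 (Speaker): customer_id=NULL, no match -> dropped
  - order 5 (Laptop): customer_id=2 -> matches Bob
  - order 6 (Mouse): customer_id=2 -> matches Bob
  - order 7 (Stapler): customer_id=NULL, no match -> dropped
So 2 of 7 rows are dropped.

SQL:
SELECT a.product, b.name AS customer
FROM orders a
INNER JOIN customers b ON a.customer_id = b.id

Result:
product | customer
--------+---------
Pen     | Bob     
Chair   | Victor  
Phone   | Bob     
Laptop  | Bob     
Mouse   | Bob     


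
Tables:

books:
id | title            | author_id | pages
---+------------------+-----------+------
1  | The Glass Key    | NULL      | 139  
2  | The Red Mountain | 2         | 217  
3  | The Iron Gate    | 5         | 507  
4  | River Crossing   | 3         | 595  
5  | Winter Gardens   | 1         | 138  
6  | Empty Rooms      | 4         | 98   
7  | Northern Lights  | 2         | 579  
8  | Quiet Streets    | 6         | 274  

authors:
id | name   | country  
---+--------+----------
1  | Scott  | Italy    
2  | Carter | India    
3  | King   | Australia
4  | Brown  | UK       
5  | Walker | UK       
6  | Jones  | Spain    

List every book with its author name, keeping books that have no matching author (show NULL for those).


LEFT JOIN keeps every row from books (the left table); where author_id has no match in authors, the author columns become NULL. Walk through each book:
  - book 1 (The Glass Key): author_id=NULL, no match -> kept with NULL
  - book 2 (The Red Mountain): author_id=2 -> matches Carter
  - book 3 (The Iron Gate): author_id=5 -> matches Walker
  - book 4 (River Crossing): author_id=3 -> matches King
  - book 5 (Winter Gardens): author_id=1 -> matches Scott
  - book 6 (Empty Rooms): author_id=4 -> matches Brown
  - book 7 (Northern Lights): author_id=2 -> matches Carter
  - book 8 (Quiet Streets): author_id=6 -> matches Jones
All 8 rows appear; 1 has NULL author.

SQL:
SELECT a.title, b.name AS author
FROM books a
LEFT JOIN authors b ON a.author_id = b.id

Result:
title            | author
-----------------+-------
The Glass Key    | NULL  
The Red Mountain | Carter
The Iron Gate    | Walker
River Crossing   | King  
Winter Gardens   | Scott 
Empty Rooms      | Brown 
Northern Lights  | Carter
Quiet Streets    | Jones 


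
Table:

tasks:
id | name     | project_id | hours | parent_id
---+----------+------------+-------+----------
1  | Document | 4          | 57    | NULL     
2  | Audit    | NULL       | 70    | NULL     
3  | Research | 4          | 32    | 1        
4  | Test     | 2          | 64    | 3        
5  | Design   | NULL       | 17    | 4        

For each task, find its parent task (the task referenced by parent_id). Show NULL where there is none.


This is a self-join: tasks is joined to a second copy of itself, matching each row's parent_id to another row's id. Use LEFT JOIN so rows with parent_id=NULL are kept.
  - task 1 (Document): parent_id=NULL -> NULL
  - task 2 (Audit): parent_id=NULL -> NULL
  - task 3 (Research): parent_id=1 -> Document
  - task 4 (Test): parent_id=3 -> Research
  - task 5 (Design): parent_id=4 -> Test

SQL:
SELECT a.name AS item, b.name AS parent
FROM tasks a
LEFT JOIN tasks b ON a.parent_id = b.id

Result:
item     | parent  
---------+---------
Document | NULL    
Audit    | NULL    
Research | Document
Test     | Research
Design   | Test    


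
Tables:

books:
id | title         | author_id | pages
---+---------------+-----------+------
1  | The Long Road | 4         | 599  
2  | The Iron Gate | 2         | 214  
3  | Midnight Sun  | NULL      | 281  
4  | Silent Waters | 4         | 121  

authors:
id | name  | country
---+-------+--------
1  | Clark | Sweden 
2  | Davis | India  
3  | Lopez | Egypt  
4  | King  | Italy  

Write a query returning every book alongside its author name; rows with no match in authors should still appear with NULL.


LEFT JOIN keeps every row from books (the left table); where author_id has no match in authors, the author columns become NULL. Walk through each book:
  - book 1 (The Long Road): author_id=4 -> matches King
  - book 2 (The Iron Gate): author_id=2 -> matches Davis
  - book 3 (Midnight Sun): author_id=NULL, no match -> kept with NULL
  - book 4 (Silent Waters): author_id=4 -> matches King
All 4 rows appear; 1 has NULL author.

SQL:
SELECT a.title, b.name AS author
FROM books a
LEFT JOIN authors b ON a.author_id = b.id

Result:
title         | author
--------------+-------
The Long Road | King  
The Iron Gate | Davis 
Midnight Sun  | NULL  
Silent Waters | King  


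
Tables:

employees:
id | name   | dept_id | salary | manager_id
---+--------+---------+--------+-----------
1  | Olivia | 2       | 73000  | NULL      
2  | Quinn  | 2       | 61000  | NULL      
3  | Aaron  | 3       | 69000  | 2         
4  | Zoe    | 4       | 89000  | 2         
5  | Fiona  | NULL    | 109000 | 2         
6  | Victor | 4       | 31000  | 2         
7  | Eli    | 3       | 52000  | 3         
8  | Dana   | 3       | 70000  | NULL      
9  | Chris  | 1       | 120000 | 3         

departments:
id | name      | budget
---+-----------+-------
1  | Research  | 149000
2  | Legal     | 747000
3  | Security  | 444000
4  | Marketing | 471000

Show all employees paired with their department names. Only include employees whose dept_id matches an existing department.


INNER JOIN keeps only employees rows whose dept_id matches an id in departments. Walk through each employee:
  - employee 1 (Olivia): dept_id=2 -> matches Legal
  - employee 2 (Quinn): dept_id=2 -> matches Legal
  - employee 3 (Aaron): dept_id=3 -> matches Security
  - employee 4 (Zoe): dept_id=4 -> matches Marketing
  - employee 5 (Fiona): dept_id=NULL, no match -> dropped
  - employee 6 (Victor): dept_id=4 -> matches Marketing
  - employee 7 (Eli): dept_id=3 -> matches Security
  - employee 8 (Dana): dept_id=3 -> matches Security
  - employee 9 (Chris): dept_id=1 -> matches Research
So 1 of 9 rows is dropped.

SQL:
SELECT a.name, b.name AS department
FROM employees a
INNER JOIN departments b ON a.dept_id = b.id

Result:
name   | department
-------+-----------
Olivia | Legal     
Quinn  | Legal     
Aaron  | Security  
Zoe    | Marketing 
Victor | Marketing 
Eli    | Security  
Dana   | Security  
Chris  | Research  


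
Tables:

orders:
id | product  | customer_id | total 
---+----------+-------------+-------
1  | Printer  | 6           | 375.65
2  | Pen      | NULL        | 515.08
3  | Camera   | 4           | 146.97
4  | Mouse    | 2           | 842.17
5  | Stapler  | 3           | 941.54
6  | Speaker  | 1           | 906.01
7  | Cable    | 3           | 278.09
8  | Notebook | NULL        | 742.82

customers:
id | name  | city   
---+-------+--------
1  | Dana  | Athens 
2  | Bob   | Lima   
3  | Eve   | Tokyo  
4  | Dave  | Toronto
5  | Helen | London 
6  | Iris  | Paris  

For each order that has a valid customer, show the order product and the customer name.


INNER JOIN keeps only orders rows whose customer_id matches an id in customers. Walk through each order:
  - order 1 (Printer): customer_id=6 -> matches Iris
  - order 2 (Pen): customer_id=NULL, no match -> dropped
  - order 3 (Camera): customer_id=4 -> matches Dave
  - order 4 (Mouse): customer_id=2 -> matches Bob
  - order 5 (Stapler): customer_id=3 -> matches Eve
  - order 6 (Speaker): customer_id=1 -> matches Dana
  - order 7 (Cable): customer_id=3 -> matches Eve
  - order 8 (Notebook): customer_id=NULL, no match -> dropped
So 2 of 8 rows are dropped.

SQL:
SELECT a.product, b.name AS customer
FROM orders a
INNER JOIN customers b ON a.customer_id = b.id

Result:
product | customer
--------+---------
Printer | Iris    
Camera  | Dave    
Mouse   | Bob     
Stapler | Eve     
Speaker | Dana    
Cable   | Eve     


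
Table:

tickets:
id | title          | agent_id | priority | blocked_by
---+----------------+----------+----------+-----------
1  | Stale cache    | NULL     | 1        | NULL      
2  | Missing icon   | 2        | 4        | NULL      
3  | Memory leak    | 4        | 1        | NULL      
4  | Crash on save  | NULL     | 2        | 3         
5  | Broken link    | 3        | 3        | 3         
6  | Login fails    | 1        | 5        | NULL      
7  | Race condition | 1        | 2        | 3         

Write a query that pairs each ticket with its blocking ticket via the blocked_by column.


This is a self-join: tickets is joined to a second copy of itself, matching each row's blocked_by to another row's id. Use LEFT JOIN so rows with blocked_by=NULL are kept.
  - ticket 1 (Stale cache): blocked_by=NULL -> NULL
  - ticket 2 (Missing icon): blocked_by=NULL -> NULL
  - ticket 3 (Memory leak): blocked_by=NULL -> NULL
  - ticket 4 (Crash on save): blocked_by=3 -> Memory leak
  - ticket 5 (Broken link): blocked_by=3 -> Memory leak
  - ticket 6 (Login fails): blocked_by=NULL -> NULL
  - ticket 7 (Race condition): blocked_by=3 -> Memory leak

SQL:
SELECT a.title AS item, b.title AS blocked_by
FROM tickets a
LEFT JOIN tickets b ON a.blocked_by = b.id

Result:
item           | blocked_by 
---------------+------------
Stale cache    | NULL       
Missing icon   | NULL       
Memory leak    | NULL       
Crash on save  | Memory leak
Broken link    | Memory leak
Login fails    | NULL       
Race condition | Memory leak


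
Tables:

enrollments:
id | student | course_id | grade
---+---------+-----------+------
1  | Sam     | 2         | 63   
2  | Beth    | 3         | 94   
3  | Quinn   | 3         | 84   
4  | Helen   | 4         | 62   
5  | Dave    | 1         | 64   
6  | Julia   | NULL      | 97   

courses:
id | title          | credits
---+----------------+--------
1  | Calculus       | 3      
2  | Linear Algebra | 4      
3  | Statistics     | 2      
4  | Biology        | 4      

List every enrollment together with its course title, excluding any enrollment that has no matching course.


INNER JOIN keeps only enrollments rows whose course_id matches an id in courses. Walk through each enrollment:
  - enrollment 1 (Sam): course_id=2 -> matches Linear Algebra
  - enrollment 2 (Beth): course_id=3 -> matches Statistics
  - enrollment 3 (Quinn): course_id=3 -> matches Statistics
  - enrollment 4 (Helen): course_id=4 -> matches Biology
  - enrollment 5 (Dave): course_id=1 -> matches Calculus
  - enrollment 6 (Julia): course_id=NULL, no match -> dropped
So 1 of 6 rows is dropped.

SQL:
SELECT a.student, b.title AS course
FROM enrollments a
INNER JOIN courses b ON a.course_id = b.id

Result:
student | course        
--------+---------------
Sam     | Linear Algebra
Beth    | Statistics    
Quinn   | Statistics    
Helen   | Biology       
Dave    | Calculus      


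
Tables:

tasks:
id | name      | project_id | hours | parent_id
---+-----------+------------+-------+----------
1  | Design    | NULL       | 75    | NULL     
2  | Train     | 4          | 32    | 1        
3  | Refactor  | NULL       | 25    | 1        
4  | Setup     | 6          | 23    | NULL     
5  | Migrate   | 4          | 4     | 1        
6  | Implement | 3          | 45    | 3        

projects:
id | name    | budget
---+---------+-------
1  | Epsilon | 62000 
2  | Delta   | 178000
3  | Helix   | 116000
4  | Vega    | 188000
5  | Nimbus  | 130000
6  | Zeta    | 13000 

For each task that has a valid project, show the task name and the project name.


INNER JOIN keeps only tasks rows whose project_id matches an id in projects. Walk through each task:
  - task 1 (Design): project_id=NULL, no match -> dropped
  - task 2 (Train): project_id=4 -> matches Vega
  - task 3 (Refactor): project_id=NULL, no match -> dropped
  - task 4 (Setup): project_id=6 -> matches Zeta
  - task 5 (Migrate): project_id=4 -> matches Vega
  - task 6 (Implement): project_id=3 -> matches Helix
So 2 of 6 rows are dropped.

SQL:
SELECT a.name, b.name AS project
FROM tasks a
INNER JOIN projects b ON a.project_id = b.id

Result:
name      | project
----------+--------
Train     | Vega   
Setup     | Zeta   
Migrate   | Vega   
Implement | Helix  


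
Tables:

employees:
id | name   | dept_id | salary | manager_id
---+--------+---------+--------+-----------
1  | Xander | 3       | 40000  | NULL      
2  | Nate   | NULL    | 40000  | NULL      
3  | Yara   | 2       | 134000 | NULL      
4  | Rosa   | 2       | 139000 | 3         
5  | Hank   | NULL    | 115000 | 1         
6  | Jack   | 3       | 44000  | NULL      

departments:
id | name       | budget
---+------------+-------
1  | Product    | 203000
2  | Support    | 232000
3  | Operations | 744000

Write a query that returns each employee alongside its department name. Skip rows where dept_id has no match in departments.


INNER JOIN keeps only employees rows whose dept_id matches an id in departments. Walk through each employee:
  - employee 1 (Xander): dept_id=3 -> matches Operations
  - employee 2 (Nate): dept_id=NULL, no match -> dropped
  - employee 3 (Yara): dept_id=2 -> matches Support
  - employee 4 (Rosa): dept_id=2 -> matches Support
  - employee 5 (Hank): dept_id=NULL, no match -> dropped
  - employee 6 (Jack): dept_id=3 -> matches Operations
So 2 of 6 rows are dropped.

SQL:
SELECT a.name, b.name AS department
FROM employees a
INNER JOIN departments b ON a.dept_id = b.id

Result:
name   | department
-------+-----------
Xander | Operations
Yara   | Support   
Rosa   | Support   
Jack   | Operations


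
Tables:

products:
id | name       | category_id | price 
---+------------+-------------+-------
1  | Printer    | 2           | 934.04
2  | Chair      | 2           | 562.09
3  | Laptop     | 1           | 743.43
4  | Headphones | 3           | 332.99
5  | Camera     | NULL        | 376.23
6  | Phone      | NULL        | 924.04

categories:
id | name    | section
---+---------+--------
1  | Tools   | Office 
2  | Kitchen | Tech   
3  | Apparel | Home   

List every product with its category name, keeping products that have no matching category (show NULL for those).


LEFT JOIN keeps every row from products (the left table); where category_id has no match in categories, the category columns become NULL. Walk through each product:
  - product 1 (Printer): category_id=2 -> matches Kitchen
  - product 2 (Chair): category_id=2 -> matches Kitchen
  - product 3 (Laptop): category_id=1 -> matches Tools
  - product 4 (Headphones): category_id=3 -> matches Apparel
  - product 5 (Camera): category_id=NULL, no match -> kept with NULL
  - product 6 (Phone): category_id=NULL, no match -> kept with NULL
All 6 rows appear; 2 have NULL category.

SQL:
SELECT a.name, b.name AS category
FROM products a
LEFT JOIN categories b ON a.category_id = b.id

Result:
name       | category
-----------+---------
Printer    | Kitchen 
Chair      | Kitchen 
Laptop     | Tools   
Headphones | Apparel 
Camera     | NULL    
Phone      | NULL    


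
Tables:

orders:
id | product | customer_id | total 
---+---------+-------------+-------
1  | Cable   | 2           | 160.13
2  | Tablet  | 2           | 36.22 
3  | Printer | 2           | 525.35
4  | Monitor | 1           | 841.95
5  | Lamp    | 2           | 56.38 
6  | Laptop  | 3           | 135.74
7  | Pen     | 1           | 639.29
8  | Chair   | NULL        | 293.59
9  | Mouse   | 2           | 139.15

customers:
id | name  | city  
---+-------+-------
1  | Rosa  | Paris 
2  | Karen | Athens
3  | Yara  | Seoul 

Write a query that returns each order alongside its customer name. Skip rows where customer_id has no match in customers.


INNER JOIN keeps only orders rows whose customer_id matches an id in customers. Walk through each order:
  - order 1 (Cable): customer_id=2 -> matches Karen
  - order 2 (Tablet): customer_id=2 -> matches Karen
  - order 3 (Printer): customer_id=2 -> matches Karen
  - order 4 (Monitor): customer_id=1 -> matches Rosa
  - order 5 (Lamp): customer_id=2 -> matches Karen
  - order 6 (Laptop): customer_id=3 -> matches Yara
  - order 7 (Pen): customer_id=1 -> matches Rosa
  - order 8 (Chair): customer_id=NULL, no match -> dropped
  - order 9 (Mouse): customer_id=2 -> matches Karen
So 1 of 9 rows is dropped.

SQL:
SELECT a.product, b.name AS customer
FROM orders a
INNER JOIN customers b ON a.customer_id = b.id

Result:
product | customer
--------+---------
Cable   | Karen   
Tablet  | Karen   
Printer | Karen   
Monitor | Rosa    
Lamp    | Karen   
Laptop  | Yara    
Pen     | Rosa    
Mouse   | Karen   
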